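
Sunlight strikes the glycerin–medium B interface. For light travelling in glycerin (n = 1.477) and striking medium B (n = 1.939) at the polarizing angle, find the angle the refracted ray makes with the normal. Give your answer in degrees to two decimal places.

θ_t ≈ 37.30°

tan θ_B = n₂/n₁ = 1.939/1.477 = 1.3128, so θ_B = 52.70°.
At Brewster's angle the reflected and refracted rays are perpendicular, so θ_t = 90° − θ_B = 90° − 52.70° = 37.30°.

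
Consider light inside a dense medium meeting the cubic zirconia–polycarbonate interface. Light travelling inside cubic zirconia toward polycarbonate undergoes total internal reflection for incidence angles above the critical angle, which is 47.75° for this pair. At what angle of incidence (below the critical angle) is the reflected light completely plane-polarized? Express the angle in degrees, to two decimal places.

At the critical angle sin θ_c = n₂/n₁, giving n₂/n₁ = sin 47.75° = 0.7402.
Then tan θ_B = n₂/n₁ = 0.7402, so θ_B = arctan 0.7402 = 36.51°.

θ_B ≈ 36.51°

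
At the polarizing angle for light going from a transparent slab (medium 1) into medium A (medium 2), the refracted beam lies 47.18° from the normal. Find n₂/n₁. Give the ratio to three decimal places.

θ_B + θ_t = 90°, so θ_B = 90° − 47.18° = 42.82°.
tan θ_B = n₂/n₁, so n₂/n₁ = tan 42.82° = 0.927.

n₂/n₁ ≈ 0.927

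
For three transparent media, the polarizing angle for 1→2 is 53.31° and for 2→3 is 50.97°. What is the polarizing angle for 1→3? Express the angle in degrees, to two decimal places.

θ_B ≈ 58.87°

Each Brewster angle gives a ratio: n₂/n₁ = tan 53.31° = 1.3421, n₃/n₂ = tan 50.97° = 1.2336.
So n₃/n₁ = (n₂/n₁)(n₃/n₂) = 1.3421 × 1.2336 = 1.6556.
θ_B(1→3) = arctan(1.6556) = 58.87°.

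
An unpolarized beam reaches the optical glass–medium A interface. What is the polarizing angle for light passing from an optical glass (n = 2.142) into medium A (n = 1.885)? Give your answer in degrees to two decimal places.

θ_B ≈ 41.35°

At Brewster's angle the reflected and refracted rays are perpendicular, which with Snell's law gives tan θ_B = n₂/n₁.
Here n₂/n₁ = 1.885/2.142 = 0.8800, and Brewster's law gives tan θ_B = n₂/n₁. Taking the arctangent, θ_B = 41.35°.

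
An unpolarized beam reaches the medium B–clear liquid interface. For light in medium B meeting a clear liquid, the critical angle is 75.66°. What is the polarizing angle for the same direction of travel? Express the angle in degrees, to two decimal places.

At the critical angle sin θ_c = n₂/n₁, giving n₂/n₁ = sin 75.66° = 0.9688.
Then tan θ_B = n₂/n₁ = 0.9688, so θ_B = arctan 0.9688 = 44.09°.

θ_B ≈ 44.09°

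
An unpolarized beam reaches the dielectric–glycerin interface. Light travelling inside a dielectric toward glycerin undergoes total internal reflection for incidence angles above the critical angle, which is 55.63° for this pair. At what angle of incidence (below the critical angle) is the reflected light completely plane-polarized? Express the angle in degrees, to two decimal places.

θ_B ≈ 39.54°

At the critical angle sin θ_c = n₂/n₁, giving n₂/n₁ = sin 55.63° = 0.8254.
Then tan θ_B = n₂/n₁ = 0.8254, so θ_B = arctan 0.8254 = 39.54°.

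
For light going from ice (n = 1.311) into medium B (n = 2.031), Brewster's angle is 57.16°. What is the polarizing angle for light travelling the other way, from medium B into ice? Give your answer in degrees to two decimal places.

tan θ_B' = n₁/n₂ = 1/tan θ_B, so θ_B' = 90° − θ_B.
θ_B' = 90° − 57.16° = 32.84°.

θ_B' ≈ 32.84°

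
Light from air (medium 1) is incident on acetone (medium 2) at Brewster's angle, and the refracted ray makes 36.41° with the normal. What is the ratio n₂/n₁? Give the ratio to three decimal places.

At Brewster incidence θ_B = 90° − θ_t = 90° − 36.41° = 53.59°.
Then n₂/n₁ = tan θ_B = tan 53.59° = 1.356.

n₂/n₁ ≈ 1.356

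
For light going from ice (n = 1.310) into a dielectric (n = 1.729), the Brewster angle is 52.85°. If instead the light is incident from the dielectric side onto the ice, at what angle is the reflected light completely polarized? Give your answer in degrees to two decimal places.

Reversing the direction swaps n₁ and n₂, so tan θ_B' = 1/tan θ_B and θ_B' = 90° − θ_B.
Hence θ_B' = 90° − 52.85° = 37.15°.

θ_B' ≈ 37.15°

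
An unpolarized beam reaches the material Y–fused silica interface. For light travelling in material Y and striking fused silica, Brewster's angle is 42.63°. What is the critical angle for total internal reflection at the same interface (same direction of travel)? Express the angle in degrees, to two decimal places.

tan θ_B = n₂/n₁ = tan 42.63° = 0.9205.
Total internal reflection: sin θ_c = n₂/n₁ = 0.9205.
θ_c = arcsin(0.9205) = 67.00°.

θ_c ≈ 67.00°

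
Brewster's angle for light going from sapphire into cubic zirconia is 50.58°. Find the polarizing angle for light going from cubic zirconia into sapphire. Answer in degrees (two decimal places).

tan θ_B' = n₁/n₂ = 1/tan θ_B, so θ_B' = 90° − θ_B.
θ_B' = 90° − 50.58° = 39.42°.

θ_B' ≈ 39.42°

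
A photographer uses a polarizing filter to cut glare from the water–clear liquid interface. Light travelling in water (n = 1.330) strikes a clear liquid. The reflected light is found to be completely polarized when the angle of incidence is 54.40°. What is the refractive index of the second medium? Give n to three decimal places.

At Brewster's angle, tan θ_B = n₂/n₁ with n₁ on the incident side (water) and n₂ on the transmitted side (a clear liquid).
n₂ = n₁ tan θ_B = 1.330 × tan 54.40° = 1.858.

n ≈ 1.858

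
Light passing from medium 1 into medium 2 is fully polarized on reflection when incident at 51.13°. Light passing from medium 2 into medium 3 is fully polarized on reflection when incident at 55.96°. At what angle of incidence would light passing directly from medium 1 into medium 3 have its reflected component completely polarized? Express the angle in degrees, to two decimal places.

θ_B ≈ 61.43°

tan θ_B(1→2) = n₂/n₁ = tan 51.13° = 1.2406.
tan θ_B(2→3) = n₃/n₂ = tan 55.96° = 1.4803.
n₃/n₁ = 1.8366. Then tan θ_B(1→3) = n₃/n₁, so θ_B(1→3) = arctan(1.8366) = 61.43°.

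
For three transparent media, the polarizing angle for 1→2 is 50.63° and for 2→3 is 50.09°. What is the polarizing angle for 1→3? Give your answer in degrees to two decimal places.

θ_B ≈ 55.54°

tan θ_B(1→2) = n₂/n₁ = tan 50.63° = 1.2187.
tan θ_B(2→3) = n₃/n₂ = tan 50.09° = 1.1956.
So n₃/n₁ = (n₂/n₁)(n₃/n₂) = 1.2187 × 1.1956 = 1.4571.
θ_B(1→3) = arctan(1.4571) = 55.54°.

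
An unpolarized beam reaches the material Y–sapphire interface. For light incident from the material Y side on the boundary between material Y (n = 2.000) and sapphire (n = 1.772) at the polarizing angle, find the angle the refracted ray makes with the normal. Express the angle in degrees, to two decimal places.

θ_t ≈ 48.46°

First find Brewster's angle: tan θ_B = 1.772/2.000 = 0.8860, giving θ_B = 41.54°.
Since θ_B + θ_t = 90° at Brewster incidence, θ_t = 90° − 41.54° = 48.46°.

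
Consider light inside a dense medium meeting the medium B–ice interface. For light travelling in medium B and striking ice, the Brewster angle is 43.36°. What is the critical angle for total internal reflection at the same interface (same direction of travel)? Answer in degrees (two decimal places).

n₂/n₁ = tan 43.36° = 0.9443; the critical angle satisfies sin θ_c = n₂/n₁.
θ_c = arcsin(0.9443) = 70.79°.

θ_c ≈ 70.79°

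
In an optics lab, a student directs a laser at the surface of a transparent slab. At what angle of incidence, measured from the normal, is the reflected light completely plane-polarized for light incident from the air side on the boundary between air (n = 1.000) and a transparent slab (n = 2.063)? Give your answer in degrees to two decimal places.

tan θ_B = n₂/n₁ = 2.063/1.000 = 2.0630.
So θ_B = arctan 2.0630 = 64.14°.

θ_B ≈ 64.14°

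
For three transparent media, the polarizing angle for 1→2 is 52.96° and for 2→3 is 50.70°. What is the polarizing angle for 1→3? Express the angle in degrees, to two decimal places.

tan θ_B(1→2) = n₂/n₁ = tan 52.96° = 1.3251.
tan θ_B(2→3) = n₃/n₂ = tan 50.70° = 1.2218.
Multiplying, n₃/n₁ = 1.3251 × 1.2218 = 1.6190, and θ_B(1→3) = arctan 1.6190 = 58.30°.

θ_B ≈ 58.30°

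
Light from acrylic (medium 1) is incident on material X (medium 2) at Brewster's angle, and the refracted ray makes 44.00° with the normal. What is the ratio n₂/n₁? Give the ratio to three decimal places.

n₂/n₁ ≈ 1.036

At Brewster incidence θ_B = 90° − θ_t = 90° − 44.00° = 46.00°.
Then n₂/n₁ = tan θ_B = tan 46.00° = 1.036.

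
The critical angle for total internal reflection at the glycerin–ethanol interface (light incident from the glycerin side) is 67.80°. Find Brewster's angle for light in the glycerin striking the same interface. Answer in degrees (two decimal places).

n₂/n₁ = sin θ_c = sin 67.80° = 0.9259.
tan θ_B equals the same ratio, so θ_B = arctan(0.9259) = 42.80°.

θ_B ≈ 42.80°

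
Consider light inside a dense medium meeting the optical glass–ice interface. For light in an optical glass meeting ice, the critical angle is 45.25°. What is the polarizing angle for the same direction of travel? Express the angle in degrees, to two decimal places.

sin θ_c = n₂/n₁, so n₂/n₁ = sin 45.25° = 0.7102.
Brewster: tan θ_B = n₂/n₁ = 0.7102.
θ_B = arctan(0.7102) = 35.38°.

θ_B ≈ 35.38°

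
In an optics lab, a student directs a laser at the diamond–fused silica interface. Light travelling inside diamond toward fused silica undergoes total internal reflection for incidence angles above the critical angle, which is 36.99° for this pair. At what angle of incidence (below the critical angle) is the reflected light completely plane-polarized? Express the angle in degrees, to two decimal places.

θ_B ≈ 31.03°

sin θ_c = n₂/n₁, so n₂/n₁ = sin 36.99° = 0.6017.
Brewster: tan θ_B = n₂/n₁ = 0.6017.
θ_B = arctan(0.6017) = 31.03°.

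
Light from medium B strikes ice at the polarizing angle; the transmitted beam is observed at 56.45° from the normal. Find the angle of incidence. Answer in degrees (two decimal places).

At Brewster's angle the reflected and refracted rays are perpendicular, so θ_B + θ_t = 90°.
θ_B = 90° − 56.45° = 33.55°.

θ_B ≈ 33.55°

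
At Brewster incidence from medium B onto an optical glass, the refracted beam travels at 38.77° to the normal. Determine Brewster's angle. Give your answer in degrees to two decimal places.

θ_B ≈ 51.23°

Since the reflected and refracted rays are at right angles at the polarizing angle, θ_B + θ_t = 90°.
θ_B = 90° − 38.77° = 51.23°.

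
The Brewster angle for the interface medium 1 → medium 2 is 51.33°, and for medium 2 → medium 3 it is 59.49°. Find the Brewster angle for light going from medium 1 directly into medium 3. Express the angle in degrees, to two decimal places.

n₂/n₁ = tan 51.33° = 1.2495 and n₃/n₂ = tan 59.49° = 1.6970.
n₃/n₁ = 2.1205. Then tan θ_B(1→3) = n₃/n₁, so θ_B(1→3) = arctan(2.1205) = 64.75°.

θ_B ≈ 64.75°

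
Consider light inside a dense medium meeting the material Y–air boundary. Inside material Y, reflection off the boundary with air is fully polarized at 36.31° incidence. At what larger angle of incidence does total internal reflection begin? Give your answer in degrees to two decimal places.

n₂/n₁ = tan 36.31° = 0.7348; the critical angle satisfies sin θ_c = n₂/n₁.
θ_c = arcsin(0.7348) = 47.29°.

θ_c ≈ 47.29°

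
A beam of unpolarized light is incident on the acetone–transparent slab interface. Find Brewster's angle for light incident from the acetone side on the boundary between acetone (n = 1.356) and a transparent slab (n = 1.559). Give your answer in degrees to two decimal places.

Here n₂/n₁ = 1.559/1.356 = 1.1497, and Brewster's law gives tan θ_B = n₂/n₁.
So θ_B = arctan 1.1497 = 48.98°.

θ_B ≈ 48.98°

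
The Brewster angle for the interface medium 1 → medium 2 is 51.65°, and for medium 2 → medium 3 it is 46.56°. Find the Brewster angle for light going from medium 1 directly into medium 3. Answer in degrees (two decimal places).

θ_B ≈ 53.16°

n₂/n₁ = tan 51.65° = 1.2640 and n₃/n₂ = tan 46.56° = 1.0560.
So n₃/n₁ = (n₂/n₁)(n₃/n₂) = 1.2640 × 1.0560 = 1.3347.
θ_B(1→3) = arctan(1.3347) = 53.16°.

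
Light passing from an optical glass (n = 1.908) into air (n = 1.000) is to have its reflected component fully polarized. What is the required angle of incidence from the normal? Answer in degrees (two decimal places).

Brewster's condition: tan θ_B = n₂/n₁ = 1.000/1.908 = 0.5241.
So θ_B = arctan 0.5241 = 27.66°.

θ_B ≈ 27.66°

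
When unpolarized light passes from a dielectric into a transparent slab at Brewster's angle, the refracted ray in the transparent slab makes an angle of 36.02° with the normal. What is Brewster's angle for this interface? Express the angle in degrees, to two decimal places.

θ_B ≈ 53.98°

Since the reflected and refracted rays are at right angles at the polarizing angle, θ_B + θ_t = 90°.
θ_B = 90° − 36.02° = 53.98°.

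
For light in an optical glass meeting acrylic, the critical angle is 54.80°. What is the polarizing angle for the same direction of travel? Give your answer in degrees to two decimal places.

θ_B ≈ 39.25°

sin θ_c = n₂/n₁, so n₂/n₁ = sin 54.80° = 0.8171.
Brewster: tan θ_B = n₂/n₁ = 0.8171.
θ_B = arctan(0.8171) = 39.25°.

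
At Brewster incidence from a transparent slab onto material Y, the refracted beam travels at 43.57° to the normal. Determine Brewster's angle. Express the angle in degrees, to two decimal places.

θ_B ≈ 46.43°

At Brewster's angle the reflected and refracted rays are perpendicular, so θ_B + θ_t = 90°.
So θ_B = 90° − θ_t = 90° − 43.57° = 46.43°.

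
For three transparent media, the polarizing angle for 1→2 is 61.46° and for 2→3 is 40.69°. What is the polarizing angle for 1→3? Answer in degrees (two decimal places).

θ_B ≈ 57.69°

tan θ_B(1→2) = n₂/n₁ = tan 61.46° = 1.8387.
tan θ_B(2→3) = n₃/n₂ = tan 40.69° = 0.8598.
n₃/n₁ = 1.5810. Then tan θ_B(1→3) = n₃/n₁, so θ_B(1→3) = arctan(1.5810) = 57.69°.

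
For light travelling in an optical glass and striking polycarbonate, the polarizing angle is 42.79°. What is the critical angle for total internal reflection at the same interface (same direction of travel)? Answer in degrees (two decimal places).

θ_c ≈ 67.77°

n₂/n₁ = tan 42.79° = 0.9257; the critical angle satisfies sin θ_c = n₂/n₁.
θ_c = arcsin(0.9257) = 67.77°.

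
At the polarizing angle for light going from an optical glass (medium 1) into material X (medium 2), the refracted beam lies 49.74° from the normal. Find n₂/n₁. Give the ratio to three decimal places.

n₂/n₁ ≈ 0.847

At Brewster incidence θ_B = 90° − θ_t = 90° − 49.74° = 40.26°.
tan θ_B = n₂/n₁, so n₂/n₁ = tan 40.26° = 0.847.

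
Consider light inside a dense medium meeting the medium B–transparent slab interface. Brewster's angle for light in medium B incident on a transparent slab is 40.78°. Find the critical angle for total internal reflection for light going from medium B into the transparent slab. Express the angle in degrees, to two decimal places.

θ_c ≈ 59.61°

From Brewster, n₂/n₁ = tan θ_B = tan 40.78° = 0.8626.
Then sin θ_c = n₂/n₁ = 0.8626, so θ_c = arcsin 0.8626 = 59.61°.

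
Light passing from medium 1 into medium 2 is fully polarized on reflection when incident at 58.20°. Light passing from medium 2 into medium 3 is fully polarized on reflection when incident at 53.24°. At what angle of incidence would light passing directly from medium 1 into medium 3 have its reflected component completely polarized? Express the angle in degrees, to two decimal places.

Each Brewster angle gives a ratio: n₂/n₁ = tan 58.20° = 1.6128, n₃/n₂ = tan 53.24° = 1.3387.
Multiplying, n₃/n₁ = 1.6128 × 1.3387 = 2.1591, and θ_B(1→3) = arctan 2.1591 = 65.15°.

θ_B ≈ 65.15°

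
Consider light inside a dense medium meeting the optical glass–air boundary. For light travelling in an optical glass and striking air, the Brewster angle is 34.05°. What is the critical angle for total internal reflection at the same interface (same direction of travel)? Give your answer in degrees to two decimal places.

θ_c ≈ 42.51°

tan θ_B = n₂/n₁ = tan 34.05° = 0.6758.
Total internal reflection: sin θ_c = n₂/n₁ = 0.6758.
θ_c = arcsin(0.6758) = 42.51°.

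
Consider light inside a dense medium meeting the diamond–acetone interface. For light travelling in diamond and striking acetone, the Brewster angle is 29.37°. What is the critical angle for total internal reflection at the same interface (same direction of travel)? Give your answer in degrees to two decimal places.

θ_c ≈ 34.25°

n₂/n₁ = tan 29.37° = 0.5628; the critical angle satisfies sin θ_c = n₂/n₁.
θ_c = arcsin(0.5628) = 34.25°.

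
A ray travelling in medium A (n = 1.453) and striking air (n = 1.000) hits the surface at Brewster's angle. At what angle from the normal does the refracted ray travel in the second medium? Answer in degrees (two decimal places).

tan θ_B = n₂/n₁ = 1.000/1.453 = 0.6882, so θ_B = 34.54°.
At Brewster's angle the reflected and refracted rays are perpendicular, so θ_t = 90° − θ_B = 90° − 34.54° = 55.46°.

θ_t ≈ 55.46°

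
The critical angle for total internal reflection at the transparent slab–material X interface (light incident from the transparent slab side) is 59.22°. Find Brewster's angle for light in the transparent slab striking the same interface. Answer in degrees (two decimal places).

θ_B ≈ 40.67°

n₂/n₁ = sin θ_c = sin 59.22° = 0.8591.
tan θ_B equals the same ratio, so θ_B = arctan(0.8591) = 40.67°.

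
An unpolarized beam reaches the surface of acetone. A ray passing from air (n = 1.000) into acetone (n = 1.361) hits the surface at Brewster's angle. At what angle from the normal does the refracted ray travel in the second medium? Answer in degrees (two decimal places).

θ_t ≈ 36.31°

θ_B = arctan(n₂/n₁) = arctan(1.361/1.000) = 53.69°.
At Brewster's angle the reflected and refracted rays are perpendicular, so θ_t = 90° − θ_B = 90° − 53.69° = 36.31°.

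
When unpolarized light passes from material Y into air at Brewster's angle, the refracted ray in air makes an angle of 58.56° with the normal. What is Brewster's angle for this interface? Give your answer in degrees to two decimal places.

At Brewster's angle the reflected and refracted rays are perpendicular, so θ_B + θ_t = 90°.
So θ_B = 90° − θ_t = 90° − 58.56° = 31.44°.

θ_B ≈ 31.44°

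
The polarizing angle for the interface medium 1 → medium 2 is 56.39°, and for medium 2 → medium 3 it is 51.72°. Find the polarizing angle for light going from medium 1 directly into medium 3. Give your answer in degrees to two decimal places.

θ_B ≈ 62.32°

n₂/n₁ = tan 56.39° = 1.5046 and n₃/n₂ = tan 51.72° = 1.2671.
So n₃/n₁ = (n₂/n₁)(n₃/n₂) = 1.5046 × 1.2671 = 1.9065.
θ_B(1→3) = arctan(1.9065) = 62.32°.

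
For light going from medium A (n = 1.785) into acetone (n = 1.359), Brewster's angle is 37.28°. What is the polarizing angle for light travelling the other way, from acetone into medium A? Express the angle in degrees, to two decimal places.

The two Brewster angles are complementary: θ_B' = 90° − θ_B = 90° − 37.28° = 52.72°.

θ_B' ≈ 52.72°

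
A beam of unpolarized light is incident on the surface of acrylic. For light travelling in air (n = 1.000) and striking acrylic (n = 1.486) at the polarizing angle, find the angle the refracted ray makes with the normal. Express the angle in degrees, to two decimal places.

tan θ_B = n₂/n₁ = 1.486/1.000 = 1.4860, so θ_B = 56.06°.
Since θ_B + θ_t = 90° at Brewster incidence, θ_t = 90° − 56.06° = 33.94°.

θ_t ≈ 33.94°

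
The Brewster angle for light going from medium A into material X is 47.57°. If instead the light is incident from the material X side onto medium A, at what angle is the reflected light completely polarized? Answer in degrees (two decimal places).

θ_B' ≈ 42.43°

tan θ_B' = n₁/n₂ = 1/tan θ_B, so θ_B' = 90° − θ_B.
θ_B' = 90° − 47.57° = 42.43°.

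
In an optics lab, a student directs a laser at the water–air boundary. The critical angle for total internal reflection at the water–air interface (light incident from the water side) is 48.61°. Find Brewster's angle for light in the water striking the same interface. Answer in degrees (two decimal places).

θ_B ≈ 36.88°

sin θ_c = n₂/n₁, so n₂/n₁ = sin 48.61° = 0.7502.
Brewster: tan θ_B = n₂/n₁ = 0.7502.
θ_B = arctan(0.7502) = 36.88°.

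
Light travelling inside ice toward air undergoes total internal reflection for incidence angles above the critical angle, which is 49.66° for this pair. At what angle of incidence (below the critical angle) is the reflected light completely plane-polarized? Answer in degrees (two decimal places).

n₂/n₁ = sin θ_c = sin 49.66° = 0.7622.
tan θ_B equals the same ratio, so θ_B = arctan(0.7622) = 37.32°.

θ_B ≈ 37.32°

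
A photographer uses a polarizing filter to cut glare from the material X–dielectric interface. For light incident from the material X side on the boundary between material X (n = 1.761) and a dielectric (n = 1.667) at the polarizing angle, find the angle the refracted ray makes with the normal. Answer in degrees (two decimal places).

θ_t ≈ 46.57°

First find Brewster's angle: tan θ_B = 1.667/1.761 = 0.9466, giving θ_B = 43.43°.
Since θ_B + θ_t = 90° at Brewster incidence, θ_t = 90° − 43.43° = 46.57°.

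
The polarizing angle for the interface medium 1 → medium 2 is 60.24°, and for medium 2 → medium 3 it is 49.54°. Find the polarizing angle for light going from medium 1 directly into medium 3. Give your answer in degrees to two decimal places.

tan θ_B(1→2) = n₂/n₁ = tan 60.24° = 1.7489.
tan θ_B(2→3) = n₃/n₂ = tan 49.54° = 1.1725.
Multiplying, n₃/n₁ = 1.7489 × 1.1725 = 2.0506, and θ_B(1→3) = arctan 2.0506 = 64.00°.

θ_B ≈ 64.00°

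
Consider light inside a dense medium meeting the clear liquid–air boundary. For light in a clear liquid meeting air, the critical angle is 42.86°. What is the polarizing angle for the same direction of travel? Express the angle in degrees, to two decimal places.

θ_B ≈ 34.22°

n₂/n₁ = sin θ_c = sin 42.86° = 0.6802.
tan θ_B equals the same ratio, so θ_B = arctan(0.6802) = 34.22°.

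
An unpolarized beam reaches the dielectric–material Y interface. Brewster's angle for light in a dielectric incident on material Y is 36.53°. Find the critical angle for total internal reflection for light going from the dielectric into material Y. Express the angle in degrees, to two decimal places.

θ_c ≈ 47.80°

n₂/n₁ = tan 36.53° = 0.7408; the critical angle satisfies sin θ_c = n₂/n₁.
θ_c = arcsin(0.7408) = 47.80°.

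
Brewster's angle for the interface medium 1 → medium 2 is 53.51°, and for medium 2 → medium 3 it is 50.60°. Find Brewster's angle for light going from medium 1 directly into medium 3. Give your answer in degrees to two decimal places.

tan θ_B(1→2) = n₂/n₁ = tan 53.51° = 1.3519.
tan θ_B(2→3) = n₃/n₂ = tan 50.60° = 1.2174.
Multiplying, n₃/n₁ = 1.3519 × 1.2174 = 1.6458, and θ_B(1→3) = arctan 1.6458 = 58.72°.

θ_B ≈ 58.72°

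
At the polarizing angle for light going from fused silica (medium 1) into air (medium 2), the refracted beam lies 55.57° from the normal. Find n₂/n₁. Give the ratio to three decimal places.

θ_B + θ_t = 90°, so θ_B = 90° − 55.57° = 34.43°.
Then n₂/n₁ = tan θ_B = tan 34.43° = 0.685.

n₂/n₁ ≈ 0.685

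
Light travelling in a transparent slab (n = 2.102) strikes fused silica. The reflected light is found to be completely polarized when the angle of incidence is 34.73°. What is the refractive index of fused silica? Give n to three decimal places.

n ≈ 1.457

Brewster's law: tan θ_B = n₂/n₁ (light incident in a transparent slab, refracted into fused silica).
n₂ = n₁ tan θ_B = 2.102 × tan 34.73° = 1.457.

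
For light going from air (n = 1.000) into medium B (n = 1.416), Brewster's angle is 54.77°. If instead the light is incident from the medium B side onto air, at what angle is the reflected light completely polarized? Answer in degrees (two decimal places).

θ_B' ≈ 35.23°

The two Brewster angles are complementary: θ_B' = 90° − θ_B = 90° − 54.77° = 35.23°.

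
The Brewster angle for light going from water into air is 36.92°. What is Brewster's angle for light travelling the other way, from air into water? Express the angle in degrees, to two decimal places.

Reversing the direction swaps n₁ and n₂, so tan θ_B' = 1/tan θ_B and θ_B' = 90° − θ_B.
Hence θ_B' = 90° − 36.92° = 53.08°.

θ_B' ≈ 53.08°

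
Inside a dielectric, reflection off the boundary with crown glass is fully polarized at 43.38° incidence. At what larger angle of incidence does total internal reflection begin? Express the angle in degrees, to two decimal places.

θ_c ≈ 70.91°

n₂/n₁ = tan 43.38° = 0.9450; the critical angle satisfies sin θ_c = n₂/n₁.
θ_c = arcsin(0.9450) = 70.91°.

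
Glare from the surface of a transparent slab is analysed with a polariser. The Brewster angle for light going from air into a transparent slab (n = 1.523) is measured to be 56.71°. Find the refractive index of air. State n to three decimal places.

n ≈ 1.000

Brewster's law: tan θ_B = n₂/n₁ (light incident in air, refracted into a transparent slab).
n₁ = n₂ / tan θ_B = 1.523 / tan 56.71° = 1.000.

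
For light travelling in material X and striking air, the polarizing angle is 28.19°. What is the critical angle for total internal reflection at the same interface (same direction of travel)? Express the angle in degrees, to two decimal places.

tan θ_B = n₂/n₁ = tan 28.19° = 0.5360.
Total internal reflection: sin θ_c = n₂/n₁ = 0.5360.
θ_c = arcsin(0.5360) = 32.41°.

θ_c ≈ 32.41°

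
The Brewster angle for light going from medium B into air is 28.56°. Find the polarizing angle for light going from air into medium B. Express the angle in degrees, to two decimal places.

tan θ_B' = n₁/n₂ = 1/tan θ_B, so θ_B' = 90° − θ_B.
θ_B' = 90° − 28.56° = 61.44°.

θ_B' ≈ 61.44°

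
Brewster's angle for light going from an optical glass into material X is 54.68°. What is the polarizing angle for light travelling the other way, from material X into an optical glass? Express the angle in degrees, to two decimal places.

tan θ_B' = n₁/n₂ = 1/tan θ_B, so θ_B' = 90° − θ_B.
θ_B' = 90° − 54.68° = 35.32°.

θ_B' ≈ 35.32°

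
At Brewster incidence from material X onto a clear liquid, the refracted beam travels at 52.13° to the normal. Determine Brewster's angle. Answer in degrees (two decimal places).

At Brewster's angle the reflected and refracted rays are perpendicular, so θ_B + θ_t = 90°.
So θ_B = 90° − θ_t = 90° − 52.13° = 37.87°.

θ_B ≈ 37.87°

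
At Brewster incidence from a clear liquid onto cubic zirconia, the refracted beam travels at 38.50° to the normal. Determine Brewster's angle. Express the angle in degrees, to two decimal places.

θ_B ≈ 51.50°

At Brewster's angle the reflected and refracted rays are perpendicular, so θ_B + θ_t = 90°.
So θ_B = 90° − θ_t = 90° − 38.50° = 51.50°.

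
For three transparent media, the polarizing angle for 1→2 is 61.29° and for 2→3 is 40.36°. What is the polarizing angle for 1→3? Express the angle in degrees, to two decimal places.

tan θ_B(1→2) = n₂/n₁ = tan 61.29° = 1.8258.
tan θ_B(2→3) = n₃/n₂ = tan 40.36° = 0.8499.
Multiplying, n₃/n₁ = 1.8258 × 0.8499 = 1.5517, and θ_B(1→3) = arctan 1.5517 = 57.20°.

θ_B ≈ 57.20°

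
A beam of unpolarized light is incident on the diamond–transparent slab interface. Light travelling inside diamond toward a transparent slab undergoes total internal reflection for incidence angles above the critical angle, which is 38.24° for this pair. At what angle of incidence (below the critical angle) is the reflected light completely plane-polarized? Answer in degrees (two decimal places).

θ_B ≈ 31.76°

n₂/n₁ = sin θ_c = sin 38.24° = 0.6190.
tan θ_B equals the same ratio, so θ_B = arctan(0.6190) = 31.76°.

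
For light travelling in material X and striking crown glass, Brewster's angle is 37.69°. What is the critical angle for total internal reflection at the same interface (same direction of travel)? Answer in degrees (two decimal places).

θ_c ≈ 50.59°

From Brewster, n₂/n₁ = tan θ_B = tan 37.69° = 0.7726.
Then sin θ_c = n₂/n₁ = 0.7726, so θ_c = arcsin 0.7726 = 50.59°.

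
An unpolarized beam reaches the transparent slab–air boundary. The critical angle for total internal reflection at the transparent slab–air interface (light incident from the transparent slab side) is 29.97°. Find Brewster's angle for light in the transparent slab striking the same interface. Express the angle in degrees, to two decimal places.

At the critical angle sin θ_c = n₂/n₁, giving n₂/n₁ = sin 29.97° = 0.4995.
Then tan θ_B = n₂/n₁ = 0.4995, so θ_B = arctan 0.4995 = 26.54°.

θ_B ≈ 26.54°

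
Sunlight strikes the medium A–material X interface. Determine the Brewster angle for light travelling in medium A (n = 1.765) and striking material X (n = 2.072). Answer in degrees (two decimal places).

θ_B ≈ 49.57°

Here n₂/n₁ = 2.072/1.765 = 1.1739, and Brewster's law gives tan θ_B = n₂/n₁. Taking the arctangent, θ_B = 49.57°.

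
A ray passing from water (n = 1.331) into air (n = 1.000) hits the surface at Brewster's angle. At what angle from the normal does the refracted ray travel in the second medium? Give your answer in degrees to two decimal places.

θ_t ≈ 53.08°

First find Brewster's angle: tan θ_B = 1.000/1.331 = 0.7513, giving θ_B = 36.92°.
At Brewster's angle the reflected and refracted rays are perpendicular, so θ_t = 90° − θ_B = 90° − 36.92° = 53.08°.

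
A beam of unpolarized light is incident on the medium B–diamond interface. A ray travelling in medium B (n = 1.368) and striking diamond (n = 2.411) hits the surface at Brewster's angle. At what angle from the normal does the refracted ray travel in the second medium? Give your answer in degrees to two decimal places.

θ_B = arctan(n₂/n₁) = arctan(2.411/1.368) = 60.43°.
At Brewster's angle the reflected and refracted rays are perpendicular, so θ_t = 90° − θ_B = 90° − 60.43° = 29.57°.

θ_t ≈ 29.57°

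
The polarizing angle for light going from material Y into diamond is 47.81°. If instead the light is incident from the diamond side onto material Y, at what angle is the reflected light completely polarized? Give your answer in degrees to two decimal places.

θ_B' ≈ 42.19°

tan θ_B' = n₁/n₂ = 1/tan θ_B, so θ_B' = 90° − θ_B.
θ_B' = 90° − 47.81° = 42.19°.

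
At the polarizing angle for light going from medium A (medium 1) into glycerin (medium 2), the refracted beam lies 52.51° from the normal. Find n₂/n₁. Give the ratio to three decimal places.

At Brewster incidence θ_B = 90° − θ_t = 90° − 52.51° = 37.49°.
Then n₂/n₁ = tan θ_B = tan 37.49° = 0.767.

n₂/n₁ ≈ 0.767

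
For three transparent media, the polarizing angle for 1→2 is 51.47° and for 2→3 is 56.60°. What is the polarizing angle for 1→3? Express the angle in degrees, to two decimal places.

θ_B ≈ 62.30°

n₂/n₁ = tan 51.47° = 1.2558 and n₃/n₂ = tan 56.60° = 1.5166.
Multiplying, n₃/n₁ = 1.2558 × 1.5166 = 1.9046, and θ_B(1→3) = arctan 1.9046 = 62.30°.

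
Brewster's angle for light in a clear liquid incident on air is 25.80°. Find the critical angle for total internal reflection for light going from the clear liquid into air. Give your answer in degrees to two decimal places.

θ_c ≈ 28.91°

From Brewster, n₂/n₁ = tan θ_B = tan 25.80° = 0.4834.
Then sin θ_c = n₂/n₁ = 0.4834, so θ_c = arcsin 0.4834 = 28.91°.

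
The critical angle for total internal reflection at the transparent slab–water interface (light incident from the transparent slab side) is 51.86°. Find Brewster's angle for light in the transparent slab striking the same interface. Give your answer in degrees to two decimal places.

θ_B ≈ 38.19°

n₂/n₁ = sin θ_c = sin 51.86° = 0.7865.
tan θ_B equals the same ratio, so θ_B = arctan(0.7865) = 38.19°.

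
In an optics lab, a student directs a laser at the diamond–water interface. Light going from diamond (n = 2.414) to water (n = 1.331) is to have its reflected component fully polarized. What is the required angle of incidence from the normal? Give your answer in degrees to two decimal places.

tan θ_B = n₂/n₁ = 1.331/2.414 = 0.5514.
So θ_B = arctan 0.5514 = 28.87°.

θ_B ≈ 28.87°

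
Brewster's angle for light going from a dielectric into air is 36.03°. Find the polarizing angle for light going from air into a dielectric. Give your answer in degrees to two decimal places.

θ_B' ≈ 53.97°

tan θ_B' = n₁/n₂ = 1/tan θ_B, so θ_B' = 90° − θ_B.
θ_B' = 90° − 36.03° = 53.97°.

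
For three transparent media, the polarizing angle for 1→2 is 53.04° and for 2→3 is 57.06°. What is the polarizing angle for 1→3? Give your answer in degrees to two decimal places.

Each Brewster angle gives a ratio: n₂/n₁ = tan 53.04° = 1.3290, n₃/n₂ = tan 57.06° = 1.5434.
n₃/n₁ = 2.0511. Then tan θ_B(1→3) = n₃/n₁, so θ_B(1→3) = arctan(2.0511) = 64.01°.

θ_B ≈ 64.01°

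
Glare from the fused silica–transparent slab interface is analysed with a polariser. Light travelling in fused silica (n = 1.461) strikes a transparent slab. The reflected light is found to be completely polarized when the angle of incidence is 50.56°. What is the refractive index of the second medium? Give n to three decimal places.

n ≈ 1.776

Full polarization of the reflected beam means tan θ_B = n₂/n₁, where n₁ is the incident medium (fused silica).
n₂ = n₁ tan θ_B = 1.461 × tan 50.56° = 1.776.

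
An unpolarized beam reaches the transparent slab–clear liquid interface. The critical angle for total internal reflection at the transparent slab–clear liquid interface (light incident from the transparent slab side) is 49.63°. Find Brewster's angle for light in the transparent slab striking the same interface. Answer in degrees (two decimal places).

At the critical angle sin θ_c = n₂/n₁, giving n₂/n₁ = sin 49.63° = 0.7619.
Then tan θ_B = n₂/n₁ = 0.7619, so θ_B = arctan 0.7619 = 37.30°.

θ_B ≈ 37.30°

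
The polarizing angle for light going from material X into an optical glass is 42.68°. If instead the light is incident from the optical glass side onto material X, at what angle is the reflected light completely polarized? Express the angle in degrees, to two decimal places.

θ_B' ≈ 47.32°

tan θ_B' = n₁/n₂ = 1/tan θ_B, so θ_B' = 90° − θ_B.
θ_B' = 90° − 42.68° = 47.32°.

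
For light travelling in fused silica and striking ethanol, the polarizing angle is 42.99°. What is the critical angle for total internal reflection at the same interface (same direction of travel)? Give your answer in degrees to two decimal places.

From Brewster, n₂/n₁ = tan θ_B = tan 42.99° = 0.9322.
Then sin θ_c = n₂/n₁ = 0.9322, so θ_c = arcsin 0.9322 = 68.78°.

θ_c ≈ 68.78°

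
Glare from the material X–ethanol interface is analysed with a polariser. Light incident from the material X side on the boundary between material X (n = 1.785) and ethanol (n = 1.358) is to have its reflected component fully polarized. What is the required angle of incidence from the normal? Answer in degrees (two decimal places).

θ_B ≈ 37.26°

The reflected p-component vanishes when tan θ_B = n₂/n₁.
Here n₂/n₁ = 1.358/1.785 = 0.7608, and Brewster's law gives tan θ_B = n₂/n₁. Taking the arctangent, θ_B = 37.26°.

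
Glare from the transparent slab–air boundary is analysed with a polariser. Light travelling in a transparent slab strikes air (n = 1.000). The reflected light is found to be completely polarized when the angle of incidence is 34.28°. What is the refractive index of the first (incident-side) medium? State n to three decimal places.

Full polarization of the reflected beam means tan θ_B = n₂/n₁, where n₁ is the incident medium (a transparent slab).
n₁ = n₂ / tan θ_B = 1.000 / tan 34.28° = 1.467.

n ≈ 1.467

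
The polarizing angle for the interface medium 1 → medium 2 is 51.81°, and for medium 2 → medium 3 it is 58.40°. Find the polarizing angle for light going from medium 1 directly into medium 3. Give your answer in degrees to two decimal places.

θ_B ≈ 64.18°

tan θ_B(1→2) = n₂/n₁ = tan 51.81° = 1.2712.
tan θ_B(2→3) = n₃/n₂ = tan 58.40° = 1.6255.
So n₃/n₁ = (n₂/n₁)(n₃/n₂) = 1.2712 × 1.6255 = 2.0664.
θ_B(1→3) = arctan(2.0664) = 64.18°.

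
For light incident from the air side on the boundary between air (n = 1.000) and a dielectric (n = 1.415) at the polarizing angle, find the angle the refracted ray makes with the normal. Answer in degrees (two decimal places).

tan θ_B = n₂/n₁ = 1.415/1.000 = 1.4150, so θ_B = 54.75°.
Since θ_B + θ_t = 90° at Brewster incidence, θ_t = 90° − 54.75° = 35.25°.

θ_t ≈ 35.25°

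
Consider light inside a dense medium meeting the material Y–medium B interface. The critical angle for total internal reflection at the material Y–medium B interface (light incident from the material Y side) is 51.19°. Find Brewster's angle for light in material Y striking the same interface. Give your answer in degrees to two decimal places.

θ_B ≈ 37.93°

n₂/n₁ = sin θ_c = sin 51.19° = 0.7792.
tan θ_B equals the same ratio, so θ_B = arctan(0.7792) = 37.93°.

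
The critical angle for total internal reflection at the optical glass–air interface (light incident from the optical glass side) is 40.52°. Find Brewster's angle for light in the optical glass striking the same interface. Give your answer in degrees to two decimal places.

θ_B ≈ 33.01°

sin θ_c = n₂/n₁, so n₂/n₁ = sin 40.52° = 0.6497.
Brewster: tan θ_B = n₂/n₁ = 0.6497.
θ_B = arctan(0.6497) = 33.01°.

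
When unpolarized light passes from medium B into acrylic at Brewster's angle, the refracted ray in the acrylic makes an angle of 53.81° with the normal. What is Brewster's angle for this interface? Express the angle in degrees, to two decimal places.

θ_B ≈ 36.19°

Brewster's condition makes the reflected and refracted beams perpendicular: θ_B + θ_t = 90°.
θ_B = 90° − 53.81° = 36.19°.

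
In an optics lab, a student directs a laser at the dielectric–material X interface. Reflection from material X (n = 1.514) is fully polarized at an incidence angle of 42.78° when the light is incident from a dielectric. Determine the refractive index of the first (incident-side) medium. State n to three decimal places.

At Brewster's angle, tan θ_B = n₂/n₁ with n₁ on the incident side (a dielectric) and n₂ on the transmitted side (material X).
n₁ = n₂ / tan θ_B = 1.514 / tan 42.78° = 1.636.

n ≈ 1.636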